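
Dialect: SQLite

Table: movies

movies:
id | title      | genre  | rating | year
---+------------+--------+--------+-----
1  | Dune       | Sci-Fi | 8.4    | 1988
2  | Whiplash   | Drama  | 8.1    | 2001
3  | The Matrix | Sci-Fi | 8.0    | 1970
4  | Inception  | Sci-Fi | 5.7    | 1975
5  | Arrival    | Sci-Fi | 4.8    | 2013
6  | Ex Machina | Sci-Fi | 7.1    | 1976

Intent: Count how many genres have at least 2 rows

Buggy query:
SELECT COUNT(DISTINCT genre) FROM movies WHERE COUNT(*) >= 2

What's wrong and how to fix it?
Bug: COUNT(*) cannot appear in WHERE; the per-group count doesn't exist yet

Fix: Group first with HAVING COUNT(*) >= 2, then COUNT the resulting groups

Corrected query:
SELECT COUNT(*) FROM (SELECT genre FROM movies GROUP BY genre HAVING COUNT(*) >= 2)

Result:
COUNT(*)
--------
1       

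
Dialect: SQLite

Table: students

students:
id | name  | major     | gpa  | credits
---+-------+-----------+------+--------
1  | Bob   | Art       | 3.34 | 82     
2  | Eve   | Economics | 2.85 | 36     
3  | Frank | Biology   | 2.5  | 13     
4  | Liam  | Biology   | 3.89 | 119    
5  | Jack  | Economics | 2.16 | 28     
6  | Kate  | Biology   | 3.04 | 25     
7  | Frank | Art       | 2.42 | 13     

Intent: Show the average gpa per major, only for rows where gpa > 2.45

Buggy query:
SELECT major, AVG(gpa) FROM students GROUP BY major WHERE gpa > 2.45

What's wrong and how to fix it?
Bug: WHERE cannot follow GROUP BY

Fix: Place WHERE between FROM and GROUP BY

Corrected query:
SELECT major, AVG(gpa) FROM students WHERE gpa > 2.45 GROUP BY major

Result:
major     | AVG(gpa)
----------+---------
Art       | 3.34    
Biology   | 3.143333
Economics | 2.85    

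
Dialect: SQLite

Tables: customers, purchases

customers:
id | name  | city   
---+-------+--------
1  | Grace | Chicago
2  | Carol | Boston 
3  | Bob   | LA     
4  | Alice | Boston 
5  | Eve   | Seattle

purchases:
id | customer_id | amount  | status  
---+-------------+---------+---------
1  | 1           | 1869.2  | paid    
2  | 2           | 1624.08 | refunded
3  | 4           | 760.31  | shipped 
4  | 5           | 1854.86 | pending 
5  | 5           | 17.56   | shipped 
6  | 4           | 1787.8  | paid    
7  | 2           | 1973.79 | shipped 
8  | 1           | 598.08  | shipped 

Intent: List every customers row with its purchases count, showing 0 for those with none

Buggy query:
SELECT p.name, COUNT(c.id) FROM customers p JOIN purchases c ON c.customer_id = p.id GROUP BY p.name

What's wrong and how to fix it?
Bug: An inner join excludes parents with zero children

Fix: Use LEFT JOIN so parents without children still appear (COUNT(c.id) gives 0)

Corrected query:
SELECT p.name, COUNT(c.id) FROM customers p LEFT JOIN purchases c ON c.customer_id = p.id GROUP BY p.name

Result:
name  | COUNT(c.id)
------+------------
Alice | 2          
Bob   | 0          
Carol | 2          
Eve   | 2          
Grace | 2          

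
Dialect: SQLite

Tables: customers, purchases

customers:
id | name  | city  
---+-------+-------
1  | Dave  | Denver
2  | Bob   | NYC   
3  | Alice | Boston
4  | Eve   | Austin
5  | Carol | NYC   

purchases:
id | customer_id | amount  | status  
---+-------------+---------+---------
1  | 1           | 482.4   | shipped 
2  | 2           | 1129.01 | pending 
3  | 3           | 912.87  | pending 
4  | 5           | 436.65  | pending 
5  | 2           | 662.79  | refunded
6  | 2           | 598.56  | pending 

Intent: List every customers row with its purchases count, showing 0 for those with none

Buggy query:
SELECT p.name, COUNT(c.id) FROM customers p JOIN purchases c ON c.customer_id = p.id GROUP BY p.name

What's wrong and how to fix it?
Bug: INNER JOIN drops customers rows that have no matching purchases rows

Fix: Switch to LEFT JOIN to retain unmatched parent rows

Corrected query:
SELECT p.name, COUNT(c.id) FROM customers p LEFT JOIN purchases c ON c.customer_id = p.id GROUP BY p.name

Result:
name  | COUNT(c.id)
------+------------
Alice | 1          
Bob   | 3          
Carol | 1          
Dave  | 1          
Eve   | 0          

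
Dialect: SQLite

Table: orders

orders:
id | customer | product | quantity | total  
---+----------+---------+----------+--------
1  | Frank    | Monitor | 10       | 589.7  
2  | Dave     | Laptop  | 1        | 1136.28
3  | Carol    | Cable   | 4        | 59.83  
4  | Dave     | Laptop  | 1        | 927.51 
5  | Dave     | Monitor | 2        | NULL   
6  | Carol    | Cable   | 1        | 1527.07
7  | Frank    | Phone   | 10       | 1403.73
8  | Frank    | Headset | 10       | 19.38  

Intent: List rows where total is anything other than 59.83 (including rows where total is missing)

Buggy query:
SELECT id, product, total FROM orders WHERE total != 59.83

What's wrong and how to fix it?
Bug: Inequality against NULL is unknown, not true; rows with NULL are dropped

Fix: Handle NULL separately with IS NULL alongside the inequality

Corrected query:
SELECT id, product, total FROM orders WHERE total != 59.83 OR total IS NULL

Result:
id | product | total  
---+---------+--------
1  | Monitor | 589.7  
2  | Laptop  | 1136.28
4  | Laptop  | 927.51 
5  | Monitor | NULL   
6  | Cable   | 1527.07
7  | Phone   | 1403.73
8  | Headset | 19.38  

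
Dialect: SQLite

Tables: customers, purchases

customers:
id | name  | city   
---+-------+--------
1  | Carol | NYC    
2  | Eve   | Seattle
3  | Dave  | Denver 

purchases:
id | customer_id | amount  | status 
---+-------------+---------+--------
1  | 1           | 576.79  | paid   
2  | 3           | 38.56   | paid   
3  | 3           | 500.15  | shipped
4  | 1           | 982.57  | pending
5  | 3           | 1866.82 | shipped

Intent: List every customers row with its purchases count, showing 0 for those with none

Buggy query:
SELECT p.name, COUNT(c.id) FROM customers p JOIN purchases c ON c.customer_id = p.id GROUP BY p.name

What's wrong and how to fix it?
Bug: INNER JOIN drops customers rows that have no matching purchases rows

Fix: Switch to LEFT JOIN to retain unmatched parent rows

Corrected query:
SELECT p.name, COUNT(c.id) FROM customers p LEFT JOIN purchases c ON c.customer_id = p.id GROUP BY p.name

Result:
name  | COUNT(c.id)
------+------------
Carol | 2          
Dave  | 3          
Eve   | 0          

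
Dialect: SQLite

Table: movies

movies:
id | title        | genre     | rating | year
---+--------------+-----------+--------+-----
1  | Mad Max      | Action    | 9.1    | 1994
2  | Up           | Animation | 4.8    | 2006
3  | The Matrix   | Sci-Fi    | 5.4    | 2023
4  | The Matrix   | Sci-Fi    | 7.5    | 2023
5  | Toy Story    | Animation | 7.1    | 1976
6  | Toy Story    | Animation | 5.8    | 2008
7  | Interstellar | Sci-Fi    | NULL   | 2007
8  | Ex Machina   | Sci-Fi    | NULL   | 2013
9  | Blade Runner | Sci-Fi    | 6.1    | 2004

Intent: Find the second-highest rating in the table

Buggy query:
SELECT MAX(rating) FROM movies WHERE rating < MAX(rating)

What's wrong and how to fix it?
Bug: The inner MAX is an aggregate inside WHERE, which is not allowed

Fix: Compute the overall MAX in a subquery, then take MAX of rows below it

Corrected query:
SELECT MAX(rating) FROM movies WHERE rating < (SELECT MAX(rating) FROM movies)

Result:
MAX(rating)
-----------
7.5        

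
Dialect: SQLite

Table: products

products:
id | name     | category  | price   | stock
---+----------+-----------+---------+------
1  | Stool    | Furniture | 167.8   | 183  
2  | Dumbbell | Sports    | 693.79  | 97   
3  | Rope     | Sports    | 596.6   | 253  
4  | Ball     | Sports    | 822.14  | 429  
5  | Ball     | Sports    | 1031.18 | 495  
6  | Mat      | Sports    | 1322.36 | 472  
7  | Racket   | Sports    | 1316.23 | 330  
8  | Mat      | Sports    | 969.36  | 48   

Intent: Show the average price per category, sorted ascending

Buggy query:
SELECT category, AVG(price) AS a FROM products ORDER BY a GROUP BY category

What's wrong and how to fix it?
Bug: GROUP BY must precede ORDER BY

Fix: Reorder: SELECT … FROM … GROUP BY … ORDER BY …

Corrected query:
SELECT category, AVG(price) AS a FROM products GROUP BY category ORDER BY a

Result:
category  | a         
----------+-----------
Furniture | 167.8     
Sports    | 964.522857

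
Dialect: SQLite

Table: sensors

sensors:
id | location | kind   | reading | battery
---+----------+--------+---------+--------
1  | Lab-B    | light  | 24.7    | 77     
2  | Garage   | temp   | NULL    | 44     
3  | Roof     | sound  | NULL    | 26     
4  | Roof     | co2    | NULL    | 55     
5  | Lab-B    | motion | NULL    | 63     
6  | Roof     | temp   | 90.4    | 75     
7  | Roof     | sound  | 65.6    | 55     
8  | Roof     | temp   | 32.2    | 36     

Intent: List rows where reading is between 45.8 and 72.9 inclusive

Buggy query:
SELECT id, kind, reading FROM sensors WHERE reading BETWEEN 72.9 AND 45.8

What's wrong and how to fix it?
Bug: BETWEEN expects the lower bound first; with 72.9 AND 45.8 the range is empty

Fix: Write BETWEEN 45.8 AND 72.9

Corrected query:
SELECT id, kind, reading FROM sensors WHERE reading BETWEEN 45.8 AND 72.9

Result:
id | kind  | reading
---+-------+--------
7  | sound | 65.6   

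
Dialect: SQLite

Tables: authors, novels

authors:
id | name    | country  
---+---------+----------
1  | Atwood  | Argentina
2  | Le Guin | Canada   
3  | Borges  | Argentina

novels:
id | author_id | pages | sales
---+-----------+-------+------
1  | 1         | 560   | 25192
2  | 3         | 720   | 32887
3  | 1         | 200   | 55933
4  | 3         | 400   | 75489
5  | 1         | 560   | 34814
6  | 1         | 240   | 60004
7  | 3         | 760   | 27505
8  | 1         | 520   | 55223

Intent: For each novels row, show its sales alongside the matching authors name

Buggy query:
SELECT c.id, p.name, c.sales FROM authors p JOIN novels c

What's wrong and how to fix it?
Bug: JOIN with no ON clause produces a cartesian product; every novels row pairs with every authors row

Fix: Specify the join condition linking the foreign key to the parent id

Corrected query:
SELECT c.id, p.name, c.sales FROM authors p JOIN novels c ON c.author_id = p.id

Result:
id | name   | sales
---+--------+------
1  | Atwood | 25192
2  | Borges | 32887
3  | Atwood | 55933
4  | Borges | 75489
5  | Atwood | 34814
6  | Atwood | 60004
7  | Borges | 27505
8  | Atwood | 55223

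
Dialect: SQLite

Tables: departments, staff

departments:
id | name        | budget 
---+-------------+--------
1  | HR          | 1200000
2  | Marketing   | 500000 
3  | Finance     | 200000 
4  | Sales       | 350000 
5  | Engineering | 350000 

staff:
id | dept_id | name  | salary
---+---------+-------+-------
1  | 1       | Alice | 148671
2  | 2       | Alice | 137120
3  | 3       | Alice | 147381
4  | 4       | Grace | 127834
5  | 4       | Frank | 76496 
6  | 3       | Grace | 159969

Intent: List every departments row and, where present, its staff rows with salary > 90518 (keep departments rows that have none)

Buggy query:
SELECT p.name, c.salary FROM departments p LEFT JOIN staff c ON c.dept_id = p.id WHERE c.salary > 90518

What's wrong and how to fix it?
Bug: A WHERE condition on the right-hand table after LEFT JOIN drops unmatched parents

Fix: Put 'c.salary > 90518' in the JOIN's ON clause instead of WHERE

Corrected query:
SELECT p.name, c.salary FROM departments p LEFT JOIN staff c ON c.dept_id = p.id AND c.salary > 90518

Result:
name        | salary
------------+-------
HR          | 148671
Marketing   | 137120
Finance     | 147381
Finance     | 159969
Sales       | 127834
Engineering | NULL  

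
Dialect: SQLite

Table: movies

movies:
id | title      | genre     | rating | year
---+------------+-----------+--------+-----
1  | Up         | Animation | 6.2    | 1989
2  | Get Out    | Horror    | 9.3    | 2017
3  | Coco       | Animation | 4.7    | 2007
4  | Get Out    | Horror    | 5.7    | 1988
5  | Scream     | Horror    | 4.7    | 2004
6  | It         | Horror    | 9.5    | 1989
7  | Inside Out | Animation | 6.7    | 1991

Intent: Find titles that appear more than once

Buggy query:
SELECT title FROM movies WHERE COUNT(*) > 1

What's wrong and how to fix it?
Bug: COUNT(*) is an aggregate and cannot be used in WHERE

Fix: Group first, then use HAVING for the count condition

Corrected query:
SELECT title FROM movies GROUP BY title HAVING COUNT(*) > 1

Result:
title  
-------
Get Out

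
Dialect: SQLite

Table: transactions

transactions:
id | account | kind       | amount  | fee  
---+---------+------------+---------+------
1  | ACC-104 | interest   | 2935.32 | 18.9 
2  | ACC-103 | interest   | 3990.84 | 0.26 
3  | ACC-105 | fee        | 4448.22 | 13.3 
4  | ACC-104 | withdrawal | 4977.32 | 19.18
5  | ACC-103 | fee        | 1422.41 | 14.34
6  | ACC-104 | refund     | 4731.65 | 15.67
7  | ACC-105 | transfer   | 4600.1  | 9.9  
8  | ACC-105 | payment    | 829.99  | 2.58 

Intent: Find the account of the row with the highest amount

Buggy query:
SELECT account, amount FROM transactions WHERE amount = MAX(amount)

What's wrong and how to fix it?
Bug: WHERE is evaluated per row; an aggregate over the whole table isn't defined there

Fix: Wrap MAX in a scalar subquery so WHERE compares against a single value

Corrected query:
SELECT account, amount FROM transactions WHERE amount = (SELECT MAX(amount) FROM transactions)

Result:
account | amount 
--------+--------
ACC-104 | 4977.32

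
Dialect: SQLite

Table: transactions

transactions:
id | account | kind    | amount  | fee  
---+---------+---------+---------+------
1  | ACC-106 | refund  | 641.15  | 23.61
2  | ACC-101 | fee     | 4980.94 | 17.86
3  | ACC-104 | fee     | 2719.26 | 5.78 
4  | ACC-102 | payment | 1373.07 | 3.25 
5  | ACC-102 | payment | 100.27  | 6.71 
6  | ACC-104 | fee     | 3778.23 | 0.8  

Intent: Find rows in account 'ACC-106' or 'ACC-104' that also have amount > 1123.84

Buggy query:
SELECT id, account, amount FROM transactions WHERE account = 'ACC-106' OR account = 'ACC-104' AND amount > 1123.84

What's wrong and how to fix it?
Bug: Without parentheses, AND is evaluated before OR, so the amount filter only applies to the 'ACC-104' branch

Fix: Add parentheses around the OR so the AND applies to both alternatives

Corrected query:
SELECT id, account, amount FROM transactions WHERE (account = 'ACC-106' OR account = 'ACC-104') AND amount > 1123.84

Result:
id | account | amount 
---+---------+--------
3  | ACC-104 | 2719.26
6  | ACC-104 | 3778.23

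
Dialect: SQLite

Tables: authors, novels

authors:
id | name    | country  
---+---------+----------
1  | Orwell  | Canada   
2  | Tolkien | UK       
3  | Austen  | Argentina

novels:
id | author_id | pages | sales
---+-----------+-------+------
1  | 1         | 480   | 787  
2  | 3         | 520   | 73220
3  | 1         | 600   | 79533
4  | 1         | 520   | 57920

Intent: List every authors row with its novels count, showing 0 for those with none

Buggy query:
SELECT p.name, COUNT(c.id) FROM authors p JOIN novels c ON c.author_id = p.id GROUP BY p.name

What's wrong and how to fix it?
Bug: INNER JOIN drops authors rows that have no matching novels rows

Fix: Switch to LEFT JOIN to retain unmatched parent rows

Corrected query:
SELECT p.name, COUNT(c.id) FROM authors p LEFT JOIN novels c ON c.author_id = p.id GROUP BY p.name

Result:
name    | COUNT(c.id)
--------+------------
Austen  | 1          
Orwell  | 3          
Tolkien | 0          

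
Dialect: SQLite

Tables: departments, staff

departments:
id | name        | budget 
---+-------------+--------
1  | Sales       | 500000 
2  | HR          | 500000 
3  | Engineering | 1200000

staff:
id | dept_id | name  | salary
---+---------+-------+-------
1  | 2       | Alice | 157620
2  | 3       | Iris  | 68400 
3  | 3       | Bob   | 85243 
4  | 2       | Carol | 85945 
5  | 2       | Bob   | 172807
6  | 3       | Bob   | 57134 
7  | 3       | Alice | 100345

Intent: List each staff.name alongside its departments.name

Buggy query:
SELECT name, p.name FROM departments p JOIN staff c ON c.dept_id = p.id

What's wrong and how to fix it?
Bug: Both tables have a 'name' column; the unqualified reference is ambiguous

Fix: Prefix ambiguous columns with the table alias

Corrected query:
SELECT c.name, p.name FROM departments p JOIN staff c ON c.dept_id = p.id

Result:
name  | name       
------+------------
Alice | HR         
Iris  | Engineering
Bob   | Engineering
Carol | HR         
Bob   | HR         
Bob   | Engineering
Alice | Engineering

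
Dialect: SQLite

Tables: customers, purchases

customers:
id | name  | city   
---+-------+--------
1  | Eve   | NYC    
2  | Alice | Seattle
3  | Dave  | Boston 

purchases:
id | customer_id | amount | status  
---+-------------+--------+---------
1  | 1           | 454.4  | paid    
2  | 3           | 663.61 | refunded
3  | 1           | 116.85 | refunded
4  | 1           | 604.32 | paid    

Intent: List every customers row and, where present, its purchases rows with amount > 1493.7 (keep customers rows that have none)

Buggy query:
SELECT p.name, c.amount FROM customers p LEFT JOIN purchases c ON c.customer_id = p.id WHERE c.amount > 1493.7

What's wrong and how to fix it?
Bug: Filtering c.amount in WHERE discards the NULL rows produced by LEFT JOIN, turning it into an inner join

Fix: Put 'c.amount > 1493.7' in the JOIN's ON clause instead of WHERE

Corrected query:
SELECT p.name, c.amount FROM customers p LEFT JOIN purchases c ON c.customer_id = p.id AND c.amount > 1493.7

Result:
name  | amount
------+-------
Eve   | NULL  
Alice | NULL  
Dave  | NULL  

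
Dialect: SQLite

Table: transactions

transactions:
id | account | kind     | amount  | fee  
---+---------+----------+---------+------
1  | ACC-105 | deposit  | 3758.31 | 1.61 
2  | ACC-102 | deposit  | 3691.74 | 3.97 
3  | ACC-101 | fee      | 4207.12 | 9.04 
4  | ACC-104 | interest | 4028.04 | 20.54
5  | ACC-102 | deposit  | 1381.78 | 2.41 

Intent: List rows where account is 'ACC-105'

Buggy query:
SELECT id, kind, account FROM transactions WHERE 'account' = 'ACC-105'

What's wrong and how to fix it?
Bug: Single quotes denote string literals in SQL; the column name is being compared as a constant string

Fix: Reference the column as account without single quotes

Corrected query:
SELECT id, kind, account FROM transactions WHERE account = 'ACC-105'

Result:
id | kind    | account
---+---------+--------
1  | deposit | ACC-105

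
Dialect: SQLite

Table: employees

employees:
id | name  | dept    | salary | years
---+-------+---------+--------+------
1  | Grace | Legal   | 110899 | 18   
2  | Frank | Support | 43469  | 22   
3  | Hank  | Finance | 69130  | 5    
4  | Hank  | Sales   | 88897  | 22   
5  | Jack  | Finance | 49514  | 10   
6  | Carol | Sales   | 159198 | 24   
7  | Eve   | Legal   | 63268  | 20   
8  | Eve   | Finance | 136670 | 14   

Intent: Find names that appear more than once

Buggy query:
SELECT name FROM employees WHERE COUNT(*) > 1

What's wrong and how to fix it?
Bug: COUNT(*) is an aggregate and cannot be used in WHERE

Fix: GROUP BY name, then filter groups with HAVING COUNT(*) > 1

Corrected query:
SELECT name FROM employees GROUP BY name HAVING COUNT(*) > 1

Result:
name
----
Eve 
Hank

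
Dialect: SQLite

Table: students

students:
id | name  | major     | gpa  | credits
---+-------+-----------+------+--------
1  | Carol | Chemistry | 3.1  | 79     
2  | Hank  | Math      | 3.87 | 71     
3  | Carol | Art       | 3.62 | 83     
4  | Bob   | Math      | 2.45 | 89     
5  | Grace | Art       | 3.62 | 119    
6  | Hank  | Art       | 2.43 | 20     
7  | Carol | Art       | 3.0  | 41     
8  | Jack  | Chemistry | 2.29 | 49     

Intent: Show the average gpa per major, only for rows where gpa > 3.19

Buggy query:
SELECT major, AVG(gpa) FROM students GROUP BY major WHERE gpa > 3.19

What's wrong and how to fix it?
Bug: Row-level WHERE must come before GROUP BY in the clause order

Fix: Place WHERE between FROM and GROUP BY

Corrected query:
SELECT major, AVG(gpa) FROM students WHERE gpa > 3.19 GROUP BY major

Result:
major | AVG(gpa)
------+---------
Art   | 3.62    
Math  | 3.87    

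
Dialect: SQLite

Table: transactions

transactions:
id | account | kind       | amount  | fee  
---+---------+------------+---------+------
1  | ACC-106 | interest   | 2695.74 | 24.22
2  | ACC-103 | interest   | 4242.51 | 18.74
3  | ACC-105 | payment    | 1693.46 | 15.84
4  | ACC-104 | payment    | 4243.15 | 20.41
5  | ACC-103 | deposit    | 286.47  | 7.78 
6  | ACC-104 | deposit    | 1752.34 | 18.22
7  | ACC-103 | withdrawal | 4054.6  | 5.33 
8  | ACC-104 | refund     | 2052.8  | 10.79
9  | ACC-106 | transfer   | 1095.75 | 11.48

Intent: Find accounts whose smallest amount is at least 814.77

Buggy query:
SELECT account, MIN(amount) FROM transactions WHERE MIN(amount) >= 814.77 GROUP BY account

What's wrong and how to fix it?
Bug: Aggregates like MIN are computed per group after WHERE runs

Fix: Use HAVING for the per-group MIN condition

Corrected query:
SELECT account, MIN(amount) FROM transactions GROUP BY account HAVING MIN(amount) >= 814.77

Result:
account | MIN(amount)
--------+------------
ACC-104 | 1752.34    
ACC-105 | 1693.46    
ACC-106 | 1095.75    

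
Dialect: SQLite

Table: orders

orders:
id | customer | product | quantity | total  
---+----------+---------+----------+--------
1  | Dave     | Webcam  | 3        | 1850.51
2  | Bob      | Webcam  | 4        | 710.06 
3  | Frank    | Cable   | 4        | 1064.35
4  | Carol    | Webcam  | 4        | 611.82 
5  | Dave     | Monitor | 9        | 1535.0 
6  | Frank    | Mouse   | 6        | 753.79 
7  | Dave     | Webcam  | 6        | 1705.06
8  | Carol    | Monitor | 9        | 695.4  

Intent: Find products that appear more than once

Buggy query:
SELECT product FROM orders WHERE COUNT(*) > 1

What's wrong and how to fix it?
Bug: COUNT(*) is an aggregate and cannot be used in WHERE

Fix: Group first, then use HAVING for the count condition

Corrected query:
SELECT product FROM orders GROUP BY product HAVING COUNT(*) > 1

Result:
product
-------
Monitor
Webcam 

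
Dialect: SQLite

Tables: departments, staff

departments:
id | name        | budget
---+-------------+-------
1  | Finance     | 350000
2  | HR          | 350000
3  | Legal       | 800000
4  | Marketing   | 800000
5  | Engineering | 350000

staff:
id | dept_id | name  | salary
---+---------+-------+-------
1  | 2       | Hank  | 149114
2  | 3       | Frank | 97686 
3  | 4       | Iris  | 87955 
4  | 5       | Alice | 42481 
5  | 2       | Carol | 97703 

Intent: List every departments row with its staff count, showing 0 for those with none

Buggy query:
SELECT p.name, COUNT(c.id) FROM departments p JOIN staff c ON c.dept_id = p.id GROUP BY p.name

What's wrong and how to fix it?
Bug: INNER JOIN drops departments rows that have no matching staff rows

Fix: Switch to LEFT JOIN to retain unmatched parent rows

Corrected query:
SELECT p.name, COUNT(c.id) FROM departments p LEFT JOIN staff c ON c.dept_id = p.id GROUP BY p.name

Result:
name        | COUNT(c.id)
------------+------------
Engineering | 1          
Finance     | 0          
HR          | 2          
Legal       | 1          
Marketing   | 1          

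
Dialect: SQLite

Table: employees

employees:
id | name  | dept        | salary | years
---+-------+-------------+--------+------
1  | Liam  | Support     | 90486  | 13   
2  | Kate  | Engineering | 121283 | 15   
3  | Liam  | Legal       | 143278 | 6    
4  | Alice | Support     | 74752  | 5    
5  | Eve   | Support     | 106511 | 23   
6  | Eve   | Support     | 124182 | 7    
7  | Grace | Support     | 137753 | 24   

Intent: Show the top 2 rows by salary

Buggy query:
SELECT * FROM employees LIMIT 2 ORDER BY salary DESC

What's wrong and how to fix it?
Bug: LIMIT must come after ORDER BY

Fix: Sort with ORDER BY, then apply LIMIT

Corrected query:
SELECT * FROM employees ORDER BY salary DESC LIMIT 2

Result:
id | name  | dept    | salary | years
---+-------+---------+--------+------
3  | Liam  | Legal   | 143278 | 6    
7  | Grace | Support | 137753 | 24   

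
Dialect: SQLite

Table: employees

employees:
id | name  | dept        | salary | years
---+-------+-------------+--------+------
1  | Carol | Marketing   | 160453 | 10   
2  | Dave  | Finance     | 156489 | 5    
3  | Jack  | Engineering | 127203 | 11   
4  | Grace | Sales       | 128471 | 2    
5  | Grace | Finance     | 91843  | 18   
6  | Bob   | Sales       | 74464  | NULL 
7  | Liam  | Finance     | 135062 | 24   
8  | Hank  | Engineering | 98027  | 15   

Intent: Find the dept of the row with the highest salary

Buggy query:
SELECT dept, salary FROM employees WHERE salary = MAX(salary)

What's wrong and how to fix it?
Bug: MAX(salary) is an aggregate and cannot be used directly in WHERE

Fix: Use a subquery: WHERE salary = (SELECT MAX(salary) FROM employees)

Corrected query:
SELECT dept, salary FROM employees WHERE salary = (SELECT MAX(salary) FROM employees)

Result:
dept      | salary
----------+-------
Marketing | 160453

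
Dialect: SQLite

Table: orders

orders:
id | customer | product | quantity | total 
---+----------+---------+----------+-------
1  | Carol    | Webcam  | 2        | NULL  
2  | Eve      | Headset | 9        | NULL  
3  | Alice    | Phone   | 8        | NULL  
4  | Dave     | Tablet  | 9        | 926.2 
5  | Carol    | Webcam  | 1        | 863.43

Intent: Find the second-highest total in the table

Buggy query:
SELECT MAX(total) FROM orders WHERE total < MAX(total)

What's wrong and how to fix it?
Bug: MAX(total) on the right of the comparison is an aggregate-in-WHERE error

Fix: Put the inner MAX in a scalar subquery

Corrected query:
SELECT MAX(total) FROM orders WHERE total < (SELECT MAX(total) FROM orders)

Result:
MAX(total)
----------
863.43    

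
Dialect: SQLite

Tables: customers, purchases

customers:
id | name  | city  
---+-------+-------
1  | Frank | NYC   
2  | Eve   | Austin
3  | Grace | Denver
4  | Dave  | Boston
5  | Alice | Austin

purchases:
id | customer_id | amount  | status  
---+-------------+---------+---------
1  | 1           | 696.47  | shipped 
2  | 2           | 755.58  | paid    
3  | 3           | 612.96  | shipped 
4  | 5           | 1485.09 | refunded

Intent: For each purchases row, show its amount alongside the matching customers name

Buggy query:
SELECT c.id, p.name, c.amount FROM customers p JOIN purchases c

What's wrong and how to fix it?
Bug: JOIN with no ON clause produces a cartesian product; every purchases row pairs with every customers row

Fix: Specify the join condition linking the foreign key to the parent id

Corrected query:
SELECT c.id, p.name, c.amount FROM customers p JOIN purchases c ON c.customer_id = p.id

Result:
id | name  | amount 
---+-------+--------
1  | Frank | 696.47 
2  | Eve   | 755.58 
3  | Grace | 612.96 
4  | Alice | 1485.09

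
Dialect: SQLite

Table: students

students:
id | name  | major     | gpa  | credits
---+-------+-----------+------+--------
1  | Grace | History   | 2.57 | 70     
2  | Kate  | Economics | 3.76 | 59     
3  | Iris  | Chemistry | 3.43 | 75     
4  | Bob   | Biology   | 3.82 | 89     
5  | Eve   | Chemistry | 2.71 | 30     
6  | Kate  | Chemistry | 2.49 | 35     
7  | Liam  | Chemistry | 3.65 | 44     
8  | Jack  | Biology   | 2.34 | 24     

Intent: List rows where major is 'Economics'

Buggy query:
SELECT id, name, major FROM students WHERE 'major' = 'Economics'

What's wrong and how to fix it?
Bug: Single quotes denote string literals in SQL; the column name is being compared as a constant string

Fix: Remove the quotes around the column name (or use double quotes for an identifier)

Corrected query:
SELECT id, name, major FROM students WHERE major = 'Economics'

Result:
id | name | major    
---+------+----------
2  | Kate | Economics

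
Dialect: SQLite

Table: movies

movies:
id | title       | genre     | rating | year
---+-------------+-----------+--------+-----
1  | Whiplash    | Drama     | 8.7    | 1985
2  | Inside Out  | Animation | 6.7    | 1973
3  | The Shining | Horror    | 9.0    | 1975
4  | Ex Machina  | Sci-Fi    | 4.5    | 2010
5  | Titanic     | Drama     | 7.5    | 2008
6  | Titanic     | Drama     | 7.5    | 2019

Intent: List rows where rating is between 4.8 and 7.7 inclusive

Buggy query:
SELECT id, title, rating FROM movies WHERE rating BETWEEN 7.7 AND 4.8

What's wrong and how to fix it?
Bug: The bounds are reversed; BETWEEN a AND b requires a <= b to match anything

Fix: Swap the bounds so the smaller value comes first

Corrected query:
SELECT id, title, rating FROM movies WHERE rating BETWEEN 4.8 AND 7.7

Result:
id | title      | rating
---+------------+-------
2  | Inside Out | 6.7   
5  | Titanic    | 7.5   
6  | Titanic    | 7.5   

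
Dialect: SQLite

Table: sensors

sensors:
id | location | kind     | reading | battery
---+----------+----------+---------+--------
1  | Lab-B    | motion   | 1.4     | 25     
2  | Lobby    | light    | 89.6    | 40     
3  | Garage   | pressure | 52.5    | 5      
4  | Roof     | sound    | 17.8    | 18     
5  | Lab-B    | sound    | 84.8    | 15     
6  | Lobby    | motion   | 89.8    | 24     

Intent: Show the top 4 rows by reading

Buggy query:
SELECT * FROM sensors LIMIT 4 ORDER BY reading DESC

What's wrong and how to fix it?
Bug: LIMIT must come after ORDER BY

Fix: Swap the clauses: ORDER BY first, then LIMIT

Corrected query:
SELECT * FROM sensors ORDER BY reading DESC LIMIT 4

Result:
id | location | kind     | reading | battery
---+----------+----------+---------+--------
6  | Lobby    | motion   | 89.8    | 24     
2  | Lobby    | light    | 89.6    | 40     
5  | Lab-B    | sound    | 84.8    | 15     
3  | Garage   | pressure | 52.5    | 5      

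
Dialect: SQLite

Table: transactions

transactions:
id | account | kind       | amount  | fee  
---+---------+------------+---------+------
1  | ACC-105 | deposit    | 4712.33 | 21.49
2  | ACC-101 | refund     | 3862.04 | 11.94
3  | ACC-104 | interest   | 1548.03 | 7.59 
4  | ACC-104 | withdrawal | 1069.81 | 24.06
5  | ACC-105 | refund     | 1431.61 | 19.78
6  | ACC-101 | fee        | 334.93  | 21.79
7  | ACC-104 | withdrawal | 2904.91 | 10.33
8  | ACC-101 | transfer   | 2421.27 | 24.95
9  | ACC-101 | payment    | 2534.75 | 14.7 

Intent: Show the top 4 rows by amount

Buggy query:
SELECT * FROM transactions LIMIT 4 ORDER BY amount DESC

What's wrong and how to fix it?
Bug: LIMIT must come after ORDER BY

Fix: Sort with ORDER BY, then apply LIMIT

Corrected query:
SELECT * FROM transactions ORDER BY amount DESC LIMIT 4

Result:
id | account | kind       | amount  | fee  
---+---------+------------+---------+------
1  | ACC-105 | deposit    | 4712.33 | 21.49
2  | ACC-101 | refund     | 3862.04 | 11.94
7  | ACC-104 | withdrawal | 2904.91 | 10.33
9  | ACC-101 | payment    | 2534.75 | 14.7 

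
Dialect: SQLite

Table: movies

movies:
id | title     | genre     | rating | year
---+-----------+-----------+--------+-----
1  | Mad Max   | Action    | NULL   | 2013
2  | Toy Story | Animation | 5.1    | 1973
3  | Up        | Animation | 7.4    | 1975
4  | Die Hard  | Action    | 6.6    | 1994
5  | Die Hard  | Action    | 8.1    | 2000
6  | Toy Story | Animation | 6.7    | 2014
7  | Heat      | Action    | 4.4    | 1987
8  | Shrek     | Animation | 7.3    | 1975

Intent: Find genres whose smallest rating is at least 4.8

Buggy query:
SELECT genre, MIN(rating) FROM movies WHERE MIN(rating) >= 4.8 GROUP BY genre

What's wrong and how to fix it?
Bug: Aggregates like MIN are computed per group after WHERE runs

Fix: Replace WHERE with HAVING after the GROUP BY

Corrected query:
SELECT genre, MIN(rating) FROM movies GROUP BY genre HAVING MIN(rating) >= 4.8

Result:
genre     | MIN(rating)
----------+------------
Animation | 5.1        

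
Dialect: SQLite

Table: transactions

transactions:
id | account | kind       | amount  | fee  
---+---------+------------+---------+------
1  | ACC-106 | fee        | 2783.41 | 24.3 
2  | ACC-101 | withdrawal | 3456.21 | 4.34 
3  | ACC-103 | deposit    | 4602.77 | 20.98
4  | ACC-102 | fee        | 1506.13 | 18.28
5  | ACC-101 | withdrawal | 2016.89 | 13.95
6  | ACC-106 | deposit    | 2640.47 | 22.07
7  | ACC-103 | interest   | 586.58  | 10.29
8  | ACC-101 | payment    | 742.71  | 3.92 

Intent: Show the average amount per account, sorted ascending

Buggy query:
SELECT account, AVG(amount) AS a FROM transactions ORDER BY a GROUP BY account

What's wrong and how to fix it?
Bug: GROUP BY must precede ORDER BY

Fix: Move ORDER BY to the end, after GROUP BY

Corrected query:
SELECT account, AVG(amount) AS a FROM transactions GROUP BY account ORDER BY a

Result:
account | a          
--------+------------
ACC-102 | 1506.13    
ACC-101 | 2071.936667
ACC-103 | 2594.675   
ACC-106 | 2711.94    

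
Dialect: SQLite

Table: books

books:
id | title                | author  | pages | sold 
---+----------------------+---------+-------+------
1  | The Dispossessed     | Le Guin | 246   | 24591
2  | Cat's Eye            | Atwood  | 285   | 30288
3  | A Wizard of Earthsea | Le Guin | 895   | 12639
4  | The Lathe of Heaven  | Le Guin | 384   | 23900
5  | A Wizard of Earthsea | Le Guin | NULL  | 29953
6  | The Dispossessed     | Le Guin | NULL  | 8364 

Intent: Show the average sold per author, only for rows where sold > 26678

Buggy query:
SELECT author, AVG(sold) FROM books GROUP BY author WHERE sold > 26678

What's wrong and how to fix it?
Bug: Row-level WHERE must come before GROUP BY in the clause order

Fix: Move the WHERE clause before GROUP BY

Corrected query:
SELECT author, AVG(sold) FROM books WHERE sold > 26678 GROUP BY author

Result:
author  | AVG(sold)
--------+----------
Atwood  | 30288    
Le Guin | 29953    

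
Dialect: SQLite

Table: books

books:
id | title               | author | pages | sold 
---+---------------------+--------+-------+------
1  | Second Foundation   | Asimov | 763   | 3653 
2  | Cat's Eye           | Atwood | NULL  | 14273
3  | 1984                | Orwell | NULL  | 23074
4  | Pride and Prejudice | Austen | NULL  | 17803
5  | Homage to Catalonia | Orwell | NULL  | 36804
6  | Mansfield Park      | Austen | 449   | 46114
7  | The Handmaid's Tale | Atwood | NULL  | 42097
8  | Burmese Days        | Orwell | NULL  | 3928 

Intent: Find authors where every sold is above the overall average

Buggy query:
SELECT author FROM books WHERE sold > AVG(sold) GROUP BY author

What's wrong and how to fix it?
Bug: WHERE evaluates per row before aggregation, so AVG() is unavailable

Fix: Compute the overall average in a scalar subquery and compare each group's MIN against it in HAVING

Corrected query:
SELECT author FROM books GROUP BY author HAVING MIN(sold) > (SELECT AVG(sold) FROM books)

Result:
(no rows)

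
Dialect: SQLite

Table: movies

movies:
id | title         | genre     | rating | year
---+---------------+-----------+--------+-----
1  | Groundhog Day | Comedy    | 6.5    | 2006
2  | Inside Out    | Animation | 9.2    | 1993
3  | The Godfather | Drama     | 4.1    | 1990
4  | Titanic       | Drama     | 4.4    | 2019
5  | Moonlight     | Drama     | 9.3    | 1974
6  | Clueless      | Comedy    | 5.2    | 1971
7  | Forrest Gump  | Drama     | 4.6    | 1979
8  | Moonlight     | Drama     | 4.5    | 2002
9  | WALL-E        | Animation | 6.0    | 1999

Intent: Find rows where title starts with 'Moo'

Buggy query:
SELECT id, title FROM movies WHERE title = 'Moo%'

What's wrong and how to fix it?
Bug: Wildcards only work with LIKE; '=' treats '%' as a literal character

Fix: Use LIKE for wildcard pattern matching

Corrected query:
SELECT id, title FROM movies WHERE title LIKE 'Moo%'

Result:
id | title    
---+----------
5  | Moonlight
8  | Moonlight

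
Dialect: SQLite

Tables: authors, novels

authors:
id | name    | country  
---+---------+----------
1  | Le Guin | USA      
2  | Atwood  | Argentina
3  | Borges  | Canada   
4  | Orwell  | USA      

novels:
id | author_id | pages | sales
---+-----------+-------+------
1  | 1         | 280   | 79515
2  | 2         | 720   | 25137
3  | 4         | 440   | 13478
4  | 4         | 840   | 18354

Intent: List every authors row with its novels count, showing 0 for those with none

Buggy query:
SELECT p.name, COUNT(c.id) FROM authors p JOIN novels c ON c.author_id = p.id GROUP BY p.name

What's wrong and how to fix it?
Bug: INNER JOIN drops authors rows that have no matching novels rows

Fix: Switch to LEFT JOIN to retain unmatched parent rows

Corrected query:
SELECT p.name, COUNT(c.id) FROM authors p LEFT JOIN novels c ON c.author_id = p.id GROUP BY p.name

Result:
name    | COUNT(c.id)
--------+------------
Atwood  | 1          
Borges  | 0          
Le Guin | 1          
Orwell  | 2          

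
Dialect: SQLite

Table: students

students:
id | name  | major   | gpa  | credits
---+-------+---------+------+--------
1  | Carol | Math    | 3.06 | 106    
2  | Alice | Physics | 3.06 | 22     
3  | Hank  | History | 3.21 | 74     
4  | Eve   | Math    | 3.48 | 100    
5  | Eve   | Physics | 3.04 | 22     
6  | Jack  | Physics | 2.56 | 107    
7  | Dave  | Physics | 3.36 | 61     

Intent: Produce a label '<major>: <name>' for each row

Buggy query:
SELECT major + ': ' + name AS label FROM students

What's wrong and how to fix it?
Bug: SQLite uses || for string concatenation; + coerces text to numbers (yielding 0)

Fix: Use the || operator for string concatenation

Corrected query:
SELECT major || ': ' || name AS label FROM students

Result:
label         
--------------
Math: Carol   
Physics: Alice
History: Hank 
Math: Eve     
Physics: Eve  
Physics: Jack 
Physics: Dave 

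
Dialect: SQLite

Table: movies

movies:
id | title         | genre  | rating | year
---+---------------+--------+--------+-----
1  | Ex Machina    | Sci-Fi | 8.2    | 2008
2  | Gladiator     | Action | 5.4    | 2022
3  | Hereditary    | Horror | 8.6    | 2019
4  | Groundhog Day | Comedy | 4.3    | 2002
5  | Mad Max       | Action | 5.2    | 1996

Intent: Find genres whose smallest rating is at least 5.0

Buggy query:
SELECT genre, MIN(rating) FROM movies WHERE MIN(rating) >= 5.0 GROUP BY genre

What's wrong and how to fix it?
Bug: MIN() in WHERE is a misuse of aggregate

Fix: Replace WHERE with HAVING after the GROUP BY

Corrected query:
SELECT genre, MIN(rating) FROM movies GROUP BY genre HAVING MIN(rating) >= 5.0

Result:
genre  | MIN(rating)
-------+------------
Action | 5.2        
Horror | 8.6        
Sci-Fi | 8.2        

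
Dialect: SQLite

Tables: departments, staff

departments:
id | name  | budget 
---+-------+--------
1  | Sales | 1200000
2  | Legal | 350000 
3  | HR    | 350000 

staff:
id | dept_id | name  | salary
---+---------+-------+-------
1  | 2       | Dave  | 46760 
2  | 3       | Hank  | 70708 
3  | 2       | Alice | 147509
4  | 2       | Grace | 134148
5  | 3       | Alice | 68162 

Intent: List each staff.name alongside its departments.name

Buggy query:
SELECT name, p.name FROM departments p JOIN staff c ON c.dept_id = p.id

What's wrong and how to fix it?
Bug: 'name' exists in both joined tables, so the database can't tell which one is meant

Fix: Prefix ambiguous columns with the table alias

Corrected query:
SELECT c.name, p.name FROM departments p JOIN staff c ON c.dept_id = p.id

Result:
name  | name 
------+------
Dave  | Legal
Hank  | HR   
Alice | Legal
Grace | Legal
Alice | HR   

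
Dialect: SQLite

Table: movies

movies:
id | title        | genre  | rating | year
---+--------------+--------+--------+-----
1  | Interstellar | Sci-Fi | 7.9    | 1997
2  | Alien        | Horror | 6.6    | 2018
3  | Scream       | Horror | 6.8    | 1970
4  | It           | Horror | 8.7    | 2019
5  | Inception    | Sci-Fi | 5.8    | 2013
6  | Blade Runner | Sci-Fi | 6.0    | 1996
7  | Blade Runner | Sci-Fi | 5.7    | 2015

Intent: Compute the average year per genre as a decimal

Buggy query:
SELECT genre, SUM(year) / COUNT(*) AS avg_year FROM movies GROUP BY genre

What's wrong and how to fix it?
Bug: SUM(year) and COUNT(*) are both integers; the division truncates the fractional part

Fix: Cast one side to REAL so the division keeps the fractional part

Corrected query:
SELECT genre, SUM(year) * 1.0 / COUNT(*) AS avg_year FROM movies GROUP BY genre

Result:
genre  | avg_year   
-------+------------
Horror | 2002.333333
Sci-Fi | 2005.25    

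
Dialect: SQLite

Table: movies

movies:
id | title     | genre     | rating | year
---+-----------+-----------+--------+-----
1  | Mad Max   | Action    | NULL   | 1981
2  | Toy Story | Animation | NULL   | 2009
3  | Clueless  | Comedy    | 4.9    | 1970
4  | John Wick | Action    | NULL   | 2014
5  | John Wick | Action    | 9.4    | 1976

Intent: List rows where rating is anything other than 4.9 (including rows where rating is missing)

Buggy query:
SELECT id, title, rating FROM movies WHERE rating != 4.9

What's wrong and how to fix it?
Bug: 'rating != 4.9' is unknown when rating is NULL, so NULL rows are silently excluded

Fix: Handle NULL separately with IS NULL alongside the inequality

Corrected query:
SELECT id, title, rating FROM movies WHERE rating != 4.9 OR rating IS NULL

Result:
id | title     | rating
---+-----------+-------
1  | Mad Max   | NULL  
2  | Toy Story | NULL  
4  | John Wick | NULL  
5  | John Wick | 9.4   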